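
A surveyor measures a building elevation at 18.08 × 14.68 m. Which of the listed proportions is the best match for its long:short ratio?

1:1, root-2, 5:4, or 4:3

18.08/14.68 ≈ 1.232. Nearest candidates are 5:4 (1.250, off by 0.018) and 4:3 (1.333, off by 0.101).

5:4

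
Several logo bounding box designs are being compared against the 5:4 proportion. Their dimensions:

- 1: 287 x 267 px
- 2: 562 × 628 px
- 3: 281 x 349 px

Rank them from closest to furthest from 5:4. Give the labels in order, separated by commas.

3, 2, 1

Ratios: 1 = 287 / 267 ≈ 1.075; 2 = 628 / 562 ≈ 1.117; 3 = 349 / 281 ≈ 1.242.
|Δ from 1.250|: 1 0.175; 2 0.133; 3 0.008.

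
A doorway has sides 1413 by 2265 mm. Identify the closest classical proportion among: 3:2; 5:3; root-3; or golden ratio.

Ratio = 2265 / 1413 ≈ 1.603.
Distances: 3:2 1.500 (Δ 0.103); 5:3 1.667 (Δ 0.064); root-3 1.732 (Δ 0.129); golden ratio 1.618 (Δ 0.015).

golden ratio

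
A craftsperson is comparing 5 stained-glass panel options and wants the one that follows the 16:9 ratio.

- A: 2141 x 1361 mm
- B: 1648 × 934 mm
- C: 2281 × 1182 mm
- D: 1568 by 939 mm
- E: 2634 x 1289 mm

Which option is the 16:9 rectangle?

B

Target 16:9 ≈ 1.778.
A: 1.573 (Δ0.205)  B: 1.764 (Δ0.014)  C: 1.930 (Δ0.152)  D: 1.670 (Δ0.108)  E: 2.043 (Δ0.265)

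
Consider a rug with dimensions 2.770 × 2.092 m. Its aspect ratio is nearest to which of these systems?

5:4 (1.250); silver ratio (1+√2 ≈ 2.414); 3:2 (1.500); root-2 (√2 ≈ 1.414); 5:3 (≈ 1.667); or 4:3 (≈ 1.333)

4:3

2.770/2.092 ≈ 1.324. Nearest candidates are 4:3 (1.333, off by 0.009) and 5:4 (1.250, off by 0.074).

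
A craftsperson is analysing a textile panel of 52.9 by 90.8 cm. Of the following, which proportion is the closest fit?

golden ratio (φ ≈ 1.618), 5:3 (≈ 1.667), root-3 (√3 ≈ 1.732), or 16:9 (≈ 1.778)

root-3

90.8/52.9 ≈ 1.716. Nearest candidates are root-3 (1.732, off by 0.016) and 5:3 (1.667, off by 0.049).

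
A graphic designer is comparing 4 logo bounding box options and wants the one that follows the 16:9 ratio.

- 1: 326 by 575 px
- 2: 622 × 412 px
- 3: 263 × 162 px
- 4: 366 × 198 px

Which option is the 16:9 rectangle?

Ratios (long/short): 1 ≈ 1.764; 2 ≈ 1.510; 3 ≈ 1.623; 4 ≈ 1.848.
16:9 ≈ 1.778; option 1 is nearest (Δ 0.014).

1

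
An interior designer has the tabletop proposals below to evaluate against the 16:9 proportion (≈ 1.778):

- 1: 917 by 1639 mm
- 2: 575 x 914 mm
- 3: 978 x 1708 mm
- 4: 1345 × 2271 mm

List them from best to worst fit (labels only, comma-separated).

1, 3, 4, 2

Ratios: 1 = 1639 / 917 ≈ 1.787; 2 = 914 / 575 ≈ 1.590; 3 = 1708 / 978 ≈ 1.746; 4 = 2271 / 1345 ≈ 1.688.
|Δ from 1.778|: 1 0.009; 2 0.188; 3 0.032; 4 0.090.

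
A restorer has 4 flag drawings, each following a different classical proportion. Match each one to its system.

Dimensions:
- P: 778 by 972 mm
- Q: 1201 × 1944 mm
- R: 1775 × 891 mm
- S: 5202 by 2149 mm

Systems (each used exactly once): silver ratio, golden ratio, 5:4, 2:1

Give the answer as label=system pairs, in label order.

P = 972/778 ≈ 1.249 → 5:4 (1.250)
Q = 1944/1201 ≈ 1.619 → golden ratio (1.618)
R = 1775/891 ≈ 1.992 → 2:1 (2.000)
S = 5202/2149 ≈ 2.421 → silver ratio (2.414)

P=5:4, Q=golden ratio, R=2:1, S=silver ratio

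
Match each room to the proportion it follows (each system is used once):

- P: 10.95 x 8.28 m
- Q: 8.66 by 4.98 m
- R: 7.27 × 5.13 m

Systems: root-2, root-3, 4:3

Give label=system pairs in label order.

P=4:3, Q=root-3, R=root-2

Ratios: P ≈ 1.322; Q ≈ 1.739; R ≈ 1.417.
Targets: root-2 ≈ 1.414; root-3 ≈ 1.732; 4:3 ≈ 1.333.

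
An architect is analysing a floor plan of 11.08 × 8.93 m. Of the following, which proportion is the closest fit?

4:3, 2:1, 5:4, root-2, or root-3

5:4

Ratio = 11.08 / 8.93 ≈ 1.241.
Distances: 4:3 1.333 (Δ 0.092); 2:1 2.000 (Δ 0.759); 5:4 1.250 (Δ 0.009); root-2 1.414 (Δ 0.173); root-3 1.732 (Δ 0.491).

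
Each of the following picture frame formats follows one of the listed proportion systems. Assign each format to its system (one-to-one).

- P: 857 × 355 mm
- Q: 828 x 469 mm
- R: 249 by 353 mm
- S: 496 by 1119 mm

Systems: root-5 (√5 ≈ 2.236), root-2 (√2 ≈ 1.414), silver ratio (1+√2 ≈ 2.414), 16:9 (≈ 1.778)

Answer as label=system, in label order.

P = 857/355 ≈ 2.414 → silver ratio (2.414)
Q = 828/469 ≈ 1.765 → 16:9 (1.778)
R = 353/249 ≈ 1.418 → root-2 (1.414)
S = 1119/496 ≈ 2.256 → root-5 (2.236)

P=silver ratio, Q=16:9, R=root-2, S=root-5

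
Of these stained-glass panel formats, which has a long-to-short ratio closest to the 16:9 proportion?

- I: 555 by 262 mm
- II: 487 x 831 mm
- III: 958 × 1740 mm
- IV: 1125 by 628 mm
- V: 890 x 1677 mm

Ratios (long/short): I ≈ 2.118; II ≈ 1.706; III ≈ 1.816; IV ≈ 1.791; V ≈ 1.884.
16:9 ≈ 1.778; option IV is nearest (Δ 0.013).

IV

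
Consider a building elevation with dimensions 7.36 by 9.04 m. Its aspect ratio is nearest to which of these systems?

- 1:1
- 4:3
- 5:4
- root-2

Ratio = 9.04 / 7.36 ≈ 1.228.
Distances: 1:1 1.000 (Δ 0.228); 4:3 1.333 (Δ 0.105); 5:4 1.250 (Δ 0.022); root-2 1.414 (Δ 0.186).

5:4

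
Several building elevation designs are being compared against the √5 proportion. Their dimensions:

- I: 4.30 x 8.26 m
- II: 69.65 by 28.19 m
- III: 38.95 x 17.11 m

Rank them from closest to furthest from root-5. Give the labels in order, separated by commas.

Ratios: I = 8.26 / 4.30 ≈ 1.921; II = 69.65 / 28.19 ≈ 2.471; III = 38.95 / 17.11 ≈ 2.276.
|Δ from 2.236|: I 0.315; II 0.235; III 0.040.

III, II, I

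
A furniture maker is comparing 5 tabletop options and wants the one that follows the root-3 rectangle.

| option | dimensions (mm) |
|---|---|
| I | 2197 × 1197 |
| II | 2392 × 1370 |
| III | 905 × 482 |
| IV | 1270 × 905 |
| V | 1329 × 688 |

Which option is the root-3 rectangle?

II

Ratios (long/short): I ≈ 1.835; II ≈ 1.746; III ≈ 1.878; IV ≈ 1.403; V ≈ 1.932.
root-3 ≈ 1.732; option II is nearest (Δ 0.014).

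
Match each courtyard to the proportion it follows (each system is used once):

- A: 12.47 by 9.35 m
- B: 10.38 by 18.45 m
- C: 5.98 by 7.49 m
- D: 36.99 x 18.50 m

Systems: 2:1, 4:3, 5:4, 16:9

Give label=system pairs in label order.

Ratios: A ≈ 1.334; B ≈ 1.777; C ≈ 1.253; D ≈ 1.999.
Targets: 2:1 ≈ 2.000; 4:3 ≈ 1.333; 5:4 ≈ 1.250; 16:9 ≈ 1.778.

A=4:3, B=16:9, C=5:4, D=2:1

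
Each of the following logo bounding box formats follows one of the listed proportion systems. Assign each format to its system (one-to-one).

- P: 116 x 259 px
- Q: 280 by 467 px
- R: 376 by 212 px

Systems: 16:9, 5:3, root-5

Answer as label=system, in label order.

P = 259/116 ≈ 2.233 → root-5 (2.236)
Q = 467/280 ≈ 1.668 → 5:3 (1.667)
R = 376/212 ≈ 1.774 → 16:9 (1.778)

P=root-5, Q=5:3, R=16:9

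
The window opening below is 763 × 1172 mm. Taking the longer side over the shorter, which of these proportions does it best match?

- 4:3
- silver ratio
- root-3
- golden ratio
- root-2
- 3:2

3:2

Ratio = 1172 / 763 ≈ 1.536.
Distances: 4:3 1.333 (Δ 0.203); silver ratio 2.414 (Δ 0.878); root-3 1.732 (Δ 0.196); golden ratio 1.618 (Δ 0.082); root-2 1.414 (Δ 0.122); 3:2 1.500 (Δ 0.036).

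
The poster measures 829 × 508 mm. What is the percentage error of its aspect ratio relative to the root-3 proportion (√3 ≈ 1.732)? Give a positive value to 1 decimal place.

Ratio = 829 / 508 ≈ 1.6319.
Ideal root-3 ≈ 1.7321. |1.6319 − 1.7321| / 1.7321 ≈ 5.78% → 5.8%.

5.8%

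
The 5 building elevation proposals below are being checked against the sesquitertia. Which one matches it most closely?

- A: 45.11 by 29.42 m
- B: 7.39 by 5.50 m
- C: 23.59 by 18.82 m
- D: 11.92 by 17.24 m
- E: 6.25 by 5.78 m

Target 4:3 ≈ 1.333.
A: 1.533 (Δ0.200)  B: 1.344 (Δ0.011)  C: 1.253 (Δ0.080)  D: 1.446 (Δ0.113)  E: 1.081 (Δ0.252)

B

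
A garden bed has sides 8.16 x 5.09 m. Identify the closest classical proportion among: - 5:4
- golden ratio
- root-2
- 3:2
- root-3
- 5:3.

golden ratio

8.16/5.09 ≈ 1.603. Nearest candidates are golden ratio (1.618, off by 0.015) and 5:3 (1.667, off by 0.064).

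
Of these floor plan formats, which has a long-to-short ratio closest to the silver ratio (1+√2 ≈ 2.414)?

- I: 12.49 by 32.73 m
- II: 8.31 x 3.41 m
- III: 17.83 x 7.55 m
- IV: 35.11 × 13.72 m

II

Target silver ratio ≈ 2.414.
I: 2.620 (Δ0.206)  II: 2.437 (Δ0.023)  III: 2.362 (Δ0.052)  IV: 2.559 (Δ0.145)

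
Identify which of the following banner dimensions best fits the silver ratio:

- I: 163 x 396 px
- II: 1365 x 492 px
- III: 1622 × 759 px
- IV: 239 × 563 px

I

Target silver ratio ≈ 2.414.
I: 2.429 (Δ0.015)  II: 2.774 (Δ0.360)  III: 2.137 (Δ0.277)  IV: 2.356 (Δ0.058)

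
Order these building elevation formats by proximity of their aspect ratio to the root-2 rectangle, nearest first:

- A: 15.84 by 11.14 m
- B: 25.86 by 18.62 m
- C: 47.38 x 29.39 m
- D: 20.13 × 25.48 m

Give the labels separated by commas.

A, B, D, C

A: 15.84/11.14 ≈ 1.422 → |1.422 − 1.414| = 0.008
B: 25.86/18.62 ≈ 1.389 → |1.389 − 1.414| = 0.025
C: 47.38/29.39 ≈ 1.612 → |1.612 − 1.414| = 0.198
D: 25.48/20.13 ≈ 1.266 → |1.266 − 1.414| = 0.148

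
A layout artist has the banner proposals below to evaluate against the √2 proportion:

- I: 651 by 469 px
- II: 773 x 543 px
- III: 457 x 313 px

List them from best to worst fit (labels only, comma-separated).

II, I, III

Ratios: I = 651 / 469 ≈ 1.388; II = 773 / 543 ≈ 1.424; III = 457 / 313 ≈ 1.460.
|Δ from 1.414|: I 0.026; II 0.010; III 0.046.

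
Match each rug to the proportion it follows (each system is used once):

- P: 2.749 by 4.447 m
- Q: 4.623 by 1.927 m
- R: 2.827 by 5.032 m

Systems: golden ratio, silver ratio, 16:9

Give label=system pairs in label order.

P = 4.447/2.749 ≈ 1.618 → golden ratio (1.618)
Q = 4.623/1.927 ≈ 2.399 → silver ratio (2.414)
R = 5.032/2.827 ≈ 1.780 → 16:9 (1.778)

P=golden ratio, Q=silver ratio, R=16:9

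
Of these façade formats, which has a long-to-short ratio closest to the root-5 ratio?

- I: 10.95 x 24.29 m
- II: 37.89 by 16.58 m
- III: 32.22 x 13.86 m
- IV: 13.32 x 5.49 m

Ratios (long/short): I ≈ 2.218; II ≈ 2.285; III ≈ 2.325; IV ≈ 2.426.
root-5 ≈ 2.236; option I is nearest (Δ 0.018).

I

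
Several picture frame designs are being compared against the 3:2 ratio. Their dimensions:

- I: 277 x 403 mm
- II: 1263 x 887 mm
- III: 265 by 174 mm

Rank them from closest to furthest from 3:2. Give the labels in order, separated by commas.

Ratios: I = 403 / 277 ≈ 1.455; II = 1263 / 887 ≈ 1.424; III = 265 / 174 ≈ 1.523.
|Δ from 1.500|: I 0.045; II 0.076; III 0.023.

III, I, II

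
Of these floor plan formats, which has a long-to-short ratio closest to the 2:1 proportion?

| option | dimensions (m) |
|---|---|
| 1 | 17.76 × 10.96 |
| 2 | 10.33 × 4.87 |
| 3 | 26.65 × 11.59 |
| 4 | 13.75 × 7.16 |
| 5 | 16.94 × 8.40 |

Target 2:1 ≈ 2.000.
1: 1.620 (Δ0.380)  2: 2.121 (Δ0.121)  3: 2.299 (Δ0.299)  4: 1.920 (Δ0.080)  5: 2.017 (Δ0.017)

5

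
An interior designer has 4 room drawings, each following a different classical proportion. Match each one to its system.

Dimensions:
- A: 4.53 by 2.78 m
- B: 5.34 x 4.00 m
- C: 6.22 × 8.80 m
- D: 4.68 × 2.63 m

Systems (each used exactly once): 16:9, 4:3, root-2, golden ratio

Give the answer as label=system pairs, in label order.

A=golden ratio, B=4:3, C=root-2, D=16:9

A = 4.53/2.78 ≈ 1.629 → golden ratio (1.618)
B = 5.34/4.00 ≈ 1.335 → 4:3 (1.333)
C = 8.80/6.22 ≈ 1.415 → root-2 (1.414)
D = 4.68/2.63 ≈ 1.779 → 16:9 (1.778)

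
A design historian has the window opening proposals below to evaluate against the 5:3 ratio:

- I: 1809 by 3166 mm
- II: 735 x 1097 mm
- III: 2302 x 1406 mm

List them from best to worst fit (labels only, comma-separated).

I: 3166/1809 ≈ 1.750 → |1.750 − 1.667| = 0.083
II: 1097/735 ≈ 1.493 → |1.493 − 1.667| = 0.174
III: 2302/1406 ≈ 1.637 → |1.637 − 1.667| = 0.030

III, I, II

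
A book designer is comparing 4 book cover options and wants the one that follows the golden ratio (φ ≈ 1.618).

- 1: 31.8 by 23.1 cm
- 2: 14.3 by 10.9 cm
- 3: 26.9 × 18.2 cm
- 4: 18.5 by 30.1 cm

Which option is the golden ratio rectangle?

4

Target golden ratio ≈ 1.618.
1: 1.377 (Δ0.241)  2: 1.312 (Δ0.306)  3: 1.478 (Δ0.140)  4: 1.627 (Δ0.009)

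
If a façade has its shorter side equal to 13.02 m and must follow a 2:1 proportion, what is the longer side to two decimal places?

2:1 = 2.00000.
Longer side = 13.02 × 2.00000 ≈ 26.0400 → 26.04 m.

26.04 m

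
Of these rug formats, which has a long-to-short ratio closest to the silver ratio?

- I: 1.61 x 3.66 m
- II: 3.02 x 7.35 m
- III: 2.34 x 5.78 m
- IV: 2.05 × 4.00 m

Target silver ratio ≈ 2.414.
I: 2.273 (Δ0.141)  II: 2.434 (Δ0.020)  III: 2.470 (Δ0.056)  IV: 1.951 (Δ0.463)

II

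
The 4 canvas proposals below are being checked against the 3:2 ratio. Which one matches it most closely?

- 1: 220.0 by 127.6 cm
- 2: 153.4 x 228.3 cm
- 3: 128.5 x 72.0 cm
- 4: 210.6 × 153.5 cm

2

Ratios (long/short): 1 ≈ 1.724; 2 ≈ 1.488; 3 ≈ 1.785; 4 ≈ 1.372.
3:2 ≈ 1.500; option 2 is nearest (Δ 0.012).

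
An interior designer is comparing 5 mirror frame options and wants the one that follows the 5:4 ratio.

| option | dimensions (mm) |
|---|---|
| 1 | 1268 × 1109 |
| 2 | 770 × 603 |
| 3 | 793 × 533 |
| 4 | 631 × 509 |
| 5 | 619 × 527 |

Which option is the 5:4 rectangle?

Ratios (long/short): 1 ≈ 1.143; 2 ≈ 1.277; 3 ≈ 1.488; 4 ≈ 1.240; 5 ≈ 1.175.
5:4 ≈ 1.250; option 4 is nearest (Δ 0.010).

4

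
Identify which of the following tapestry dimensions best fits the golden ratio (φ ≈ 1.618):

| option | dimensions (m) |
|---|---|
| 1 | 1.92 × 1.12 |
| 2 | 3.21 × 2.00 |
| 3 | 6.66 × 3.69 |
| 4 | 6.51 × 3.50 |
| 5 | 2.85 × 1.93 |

Target golden ratio ≈ 1.618.
1: 1.714 (Δ0.096)  2: 1.605 (Δ0.013)  3: 1.805 (Δ0.187)  4: 1.860 (Δ0.242)  5: 1.477 (Δ0.141)

2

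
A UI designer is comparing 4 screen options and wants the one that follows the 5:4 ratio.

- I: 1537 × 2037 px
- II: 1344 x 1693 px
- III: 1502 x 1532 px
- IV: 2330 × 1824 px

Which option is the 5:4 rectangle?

II

Ratios (long/short): I ≈ 1.325; II ≈ 1.260; III ≈ 1.020; IV ≈ 1.277.
5:4 ≈ 1.250; option II is nearest (Δ 0.010).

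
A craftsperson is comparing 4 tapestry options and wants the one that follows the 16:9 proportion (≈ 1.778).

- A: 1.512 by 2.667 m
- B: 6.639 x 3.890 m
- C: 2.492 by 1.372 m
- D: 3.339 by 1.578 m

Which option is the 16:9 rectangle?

Target 16:9 ≈ 1.778.
A: 1.764 (Δ0.014)  B: 1.707 (Δ0.071)  C: 1.816 (Δ0.038)  D: 2.116 (Δ0.338)

A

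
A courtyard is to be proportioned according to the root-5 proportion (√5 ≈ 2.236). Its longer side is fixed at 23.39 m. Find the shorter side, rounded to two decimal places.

root-5 ≈ 2.23607.
Shorter side = 23.39 ÷ 2.23607 ≈ 10.4603 → 10.46 m.

10.46 m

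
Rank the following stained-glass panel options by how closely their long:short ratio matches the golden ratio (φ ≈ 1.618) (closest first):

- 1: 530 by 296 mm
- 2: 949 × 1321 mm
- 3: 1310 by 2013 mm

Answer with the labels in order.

1: 530/296 ≈ 1.791 → |1.791 − 1.618| = 0.173
2: 1321/949 ≈ 1.392 → |1.392 − 1.618| = 0.226
3: 2013/1310 ≈ 1.537 → |1.537 − 1.618| = 0.081

3, 1, 2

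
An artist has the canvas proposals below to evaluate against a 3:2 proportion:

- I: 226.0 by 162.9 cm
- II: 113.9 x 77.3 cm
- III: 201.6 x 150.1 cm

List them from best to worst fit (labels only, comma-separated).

II, I, III

Ratios: I = 226.0 / 162.9 ≈ 1.387; II = 113.9 / 77.3 ≈ 1.473; III = 201.6 / 150.1 ≈ 1.343.
|Δ from 1.500|: I 0.113; II 0.027; III 0.157.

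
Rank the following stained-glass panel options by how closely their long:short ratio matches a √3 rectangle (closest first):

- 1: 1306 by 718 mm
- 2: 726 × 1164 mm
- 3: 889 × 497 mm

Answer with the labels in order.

3, 1, 2

Ratios: 1 = 1306 / 718 ≈ 1.819; 2 = 1164 / 726 ≈ 1.603; 3 = 889 / 497 ≈ 1.789.
|Δ from 1.732|: 1 0.087; 2 0.129; 3 0.057.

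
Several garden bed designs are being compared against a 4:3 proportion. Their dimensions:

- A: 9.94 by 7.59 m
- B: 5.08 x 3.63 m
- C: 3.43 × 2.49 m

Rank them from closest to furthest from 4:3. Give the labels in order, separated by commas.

A, C, B

Ratios: A = 9.94 / 7.59 ≈ 1.310; B = 5.08 / 3.63 ≈ 1.399; C = 3.43 / 2.49 ≈ 1.378.
|Δ from 1.333|: A 0.023; B 0.066; C 0.045.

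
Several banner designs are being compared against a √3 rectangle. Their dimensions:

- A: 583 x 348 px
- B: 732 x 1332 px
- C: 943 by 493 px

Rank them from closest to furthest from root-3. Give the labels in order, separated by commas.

A, B, C

A: 583/348 ≈ 1.675 → |1.675 − 1.732| = 0.057
B: 1332/732 ≈ 1.820 → |1.820 − 1.732| = 0.088
C: 943/493 ≈ 1.913 → |1.913 − 1.732| = 0.181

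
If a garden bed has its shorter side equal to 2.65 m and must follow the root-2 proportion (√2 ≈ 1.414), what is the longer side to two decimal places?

3.75 m

root-2 ≈ 1.41421.
Longer side = 2.65 × 1.41421 ≈ 3.7477 → 3.75 m.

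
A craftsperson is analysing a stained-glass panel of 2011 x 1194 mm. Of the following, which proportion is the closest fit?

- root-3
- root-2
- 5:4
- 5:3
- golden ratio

2011/1194 ≈ 1.684. Nearest candidates are 5:3 (1.667, off by 0.017) and root-3 (1.732, off by 0.048).

5:3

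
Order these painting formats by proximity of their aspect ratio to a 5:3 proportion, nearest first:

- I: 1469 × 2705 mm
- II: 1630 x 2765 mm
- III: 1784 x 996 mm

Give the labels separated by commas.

Ratios: I = 2705 / 1469 ≈ 1.841; II = 2765 / 1630 ≈ 1.696; III = 1784 / 996 ≈ 1.791.
|Δ from 1.667|: I 0.174; II 0.029; III 0.124.

II, III, I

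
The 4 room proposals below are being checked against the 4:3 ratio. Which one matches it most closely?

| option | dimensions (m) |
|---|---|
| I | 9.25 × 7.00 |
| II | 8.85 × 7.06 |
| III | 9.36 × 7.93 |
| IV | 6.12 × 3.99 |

I

Ratios (long/short): I ≈ 1.321; II ≈ 1.254; III ≈ 1.180; IV ≈ 1.534.
4:3 ≈ 1.333; option I is nearest (Δ 0.012).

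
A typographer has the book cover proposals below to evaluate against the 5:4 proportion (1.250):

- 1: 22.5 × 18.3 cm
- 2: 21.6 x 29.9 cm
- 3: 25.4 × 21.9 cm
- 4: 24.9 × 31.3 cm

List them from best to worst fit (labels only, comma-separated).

4, 1, 3, 2

1: 22.5/18.3 ≈ 1.230 → |1.230 − 1.250| = 0.020
2: 29.9/21.6 ≈ 1.384 → |1.384 − 1.250| = 0.134
3: 25.4/21.9 ≈ 1.160 → |1.160 − 1.250| = 0.090
4: 31.3/24.9 ≈ 1.257 → |1.257 − 1.250| = 0.007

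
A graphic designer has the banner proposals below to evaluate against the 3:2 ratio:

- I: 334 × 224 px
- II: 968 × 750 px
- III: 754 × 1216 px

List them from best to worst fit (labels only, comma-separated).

I, III, II

Ratios: I = 334 / 224 ≈ 1.491; II = 968 / 750 ≈ 1.291; III = 1216 / 754 ≈ 1.613.
|Δ from 1.500|: I 0.009; II 0.209; III 0.113.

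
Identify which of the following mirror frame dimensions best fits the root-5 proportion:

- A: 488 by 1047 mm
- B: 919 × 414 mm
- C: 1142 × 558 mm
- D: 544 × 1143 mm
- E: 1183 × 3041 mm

B

Target root-5 ≈ 2.236.
A: 2.145 (Δ0.091)  B: 2.220 (Δ0.016)  C: 2.047 (Δ0.189)  D: 2.101 (Δ0.135)  E: 2.571 (Δ0.335)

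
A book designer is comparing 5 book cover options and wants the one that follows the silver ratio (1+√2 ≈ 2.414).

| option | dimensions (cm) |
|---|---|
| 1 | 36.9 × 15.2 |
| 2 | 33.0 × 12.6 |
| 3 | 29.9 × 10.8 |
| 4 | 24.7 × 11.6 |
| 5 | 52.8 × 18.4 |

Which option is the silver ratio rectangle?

Target silver ratio ≈ 2.414.
1: 2.428 (Δ0.014)  2: 2.619 (Δ0.205)  3: 2.769 (Δ0.355)  4: 2.129 (Δ0.285)  5: 2.870 (Δ0.456)

1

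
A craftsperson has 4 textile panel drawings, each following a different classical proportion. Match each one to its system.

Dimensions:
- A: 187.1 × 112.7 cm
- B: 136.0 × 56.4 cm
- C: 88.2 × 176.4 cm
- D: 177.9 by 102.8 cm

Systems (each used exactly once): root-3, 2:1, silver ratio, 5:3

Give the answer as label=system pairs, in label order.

A=5:3, B=silver ratio, C=2:1, D=root-3

A = 187.1/112.7 ≈ 1.660 → 5:3 (1.667)
B = 136.0/56.4 ≈ 2.411 → silver ratio (2.414)
C = 176.4/88.2 ≈ 2.000 → 2:1 (2.000)
D = 177.9/102.8 ≈ 1.731 → root-3 (1.732)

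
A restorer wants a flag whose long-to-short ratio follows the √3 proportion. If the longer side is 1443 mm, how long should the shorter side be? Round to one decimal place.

root-3 ≈ 1.73205.
Shorter side = 1443 ÷ 1.73205 ≈ 833.117 → 833.1 mm.

833.1 mm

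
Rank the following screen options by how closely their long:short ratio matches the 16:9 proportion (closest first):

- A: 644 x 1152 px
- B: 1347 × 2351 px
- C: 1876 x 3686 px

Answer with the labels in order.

A, B, C

Ratios: A = 1152 / 644 ≈ 1.789; B = 2351 / 1347 ≈ 1.745; C = 3686 / 1876 ≈ 1.965.
|Δ from 1.778|: A 0.011; B 0.033; C 0.187.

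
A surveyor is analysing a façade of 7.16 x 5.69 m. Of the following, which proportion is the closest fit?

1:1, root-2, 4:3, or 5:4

Ratio = 7.16 / 5.69 ≈ 1.258.
Distances: 1:1 1.000 (Δ 0.258); root-2 1.414 (Δ 0.156); 4:3 1.333 (Δ 0.075); 5:4 1.250 (Δ 0.008).

5:4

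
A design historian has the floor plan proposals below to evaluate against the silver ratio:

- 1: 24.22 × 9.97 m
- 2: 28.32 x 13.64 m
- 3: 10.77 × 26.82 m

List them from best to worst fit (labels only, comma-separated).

1, 3, 2

Ratios: 1 = 24.22 / 9.97 ≈ 2.429; 2 = 28.32 / 13.64 ≈ 2.076; 3 = 26.82 / 10.77 ≈ 2.490.
|Δ from 2.414|: 1 0.015; 2 0.338; 3 0.076.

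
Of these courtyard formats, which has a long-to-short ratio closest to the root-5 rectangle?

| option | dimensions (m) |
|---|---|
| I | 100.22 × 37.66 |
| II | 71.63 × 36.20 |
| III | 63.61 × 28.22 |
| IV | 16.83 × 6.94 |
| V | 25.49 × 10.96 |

Target root-5 ≈ 2.236.
I: 2.661 (Δ0.425)  II: 1.979 (Δ0.257)  III: 2.254 (Δ0.018)  IV: 2.425 (Δ0.189)  V: 2.326 (Δ0.090)

III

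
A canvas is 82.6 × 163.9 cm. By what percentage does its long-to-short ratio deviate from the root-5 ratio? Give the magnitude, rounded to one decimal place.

Ratio = 163.9 / 82.6 ≈ 1.9843.
Ideal root-5 ≈ 2.2361. |1.9843 − 2.2361| / 2.2361 ≈ 11.26% → 11.3%.

11.3%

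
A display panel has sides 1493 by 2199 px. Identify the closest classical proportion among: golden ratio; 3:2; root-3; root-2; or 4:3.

2199/1493 ≈ 1.473. Nearest candidates are 3:2 (1.500, off by 0.027) and root-2 (1.414, off by 0.059).

3:2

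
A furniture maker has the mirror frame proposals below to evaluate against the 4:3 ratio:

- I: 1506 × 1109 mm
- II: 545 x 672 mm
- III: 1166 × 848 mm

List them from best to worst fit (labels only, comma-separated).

I, III, II

Ratios: I = 1506 / 1109 ≈ 1.358; II = 672 / 545 ≈ 1.233; III = 1166 / 848 ≈ 1.375.
|Δ from 1.333|: I 0.025; II 0.100; III 0.042.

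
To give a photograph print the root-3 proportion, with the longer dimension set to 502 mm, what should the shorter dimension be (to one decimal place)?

root-3 ≈ 1.73205.
Shorter side = 502 ÷ 1.73205 ≈ 289.830 → 289.8 mm.

289.8 mm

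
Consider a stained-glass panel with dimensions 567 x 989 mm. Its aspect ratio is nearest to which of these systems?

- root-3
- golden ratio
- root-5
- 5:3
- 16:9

root-3

Ratio = 989 / 567 ≈ 1.744.
Distances: root-3 1.732 (Δ 0.012); golden ratio 1.618 (Δ 0.126); root-5 2.236 (Δ 0.492); 5:3 1.667 (Δ 0.077); 16:9 1.778 (Δ 0.034).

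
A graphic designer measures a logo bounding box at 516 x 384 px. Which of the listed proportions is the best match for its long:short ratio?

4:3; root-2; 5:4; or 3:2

Ratio = 516 / 384 ≈ 1.344.
Distances: 4:3 1.333 (Δ 0.011); root-2 1.414 (Δ 0.070); 5:4 1.250 (Δ 0.094); 3:2 1.500 (Δ 0.156).

4:3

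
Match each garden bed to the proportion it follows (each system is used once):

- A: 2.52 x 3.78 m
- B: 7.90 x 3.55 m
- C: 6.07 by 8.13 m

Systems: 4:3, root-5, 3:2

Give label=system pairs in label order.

Ratios: A ≈ 1.500; B ≈ 2.225; C ≈ 1.339.
Targets: 4:3 ≈ 1.333; root-5 ≈ 2.236; 3:2 ≈ 1.500.

A=3:2, B=root-5, C=4:3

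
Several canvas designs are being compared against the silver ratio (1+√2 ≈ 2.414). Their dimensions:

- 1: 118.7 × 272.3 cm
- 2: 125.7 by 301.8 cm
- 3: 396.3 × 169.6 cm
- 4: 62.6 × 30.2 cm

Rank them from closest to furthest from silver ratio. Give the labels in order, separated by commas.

2, 3, 1, 4

1: 272.3/118.7 ≈ 2.294 → |2.294 − 2.414| = 0.120
2: 301.8/125.7 ≈ 2.401 → |2.401 − 2.414| = 0.013
3: 396.3/169.6 ≈ 2.337 → |2.337 − 2.414| = 0.077
4: 62.6/30.2 ≈ 2.073 → |2.073 − 2.414| = 0.341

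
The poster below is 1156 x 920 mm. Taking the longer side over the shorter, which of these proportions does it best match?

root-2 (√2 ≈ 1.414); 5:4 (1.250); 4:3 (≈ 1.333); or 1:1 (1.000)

Ratio = 1156 / 920 ≈ 1.257.
Distances: root-2 1.414 (Δ 0.157); 5:4 1.250 (Δ 0.007); 4:3 1.333 (Δ 0.076); 1:1 1.000 (Δ 0.257).

5:4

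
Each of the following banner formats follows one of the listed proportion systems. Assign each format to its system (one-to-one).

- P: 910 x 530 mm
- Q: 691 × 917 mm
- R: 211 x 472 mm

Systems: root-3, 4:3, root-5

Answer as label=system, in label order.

P = 910/530 ≈ 1.717 → root-3 (1.732)
Q = 917/691 ≈ 1.327 → 4:3 (1.333)
R = 472/211 ≈ 2.237 → root-5 (2.236)

P=root-3, Q=4:3, R=root-5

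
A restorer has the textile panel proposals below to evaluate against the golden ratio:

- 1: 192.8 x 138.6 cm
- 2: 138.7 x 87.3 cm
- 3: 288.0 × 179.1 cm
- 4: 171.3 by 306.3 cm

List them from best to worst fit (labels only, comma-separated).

1: 192.8/138.6 ≈ 1.391 → |1.391 − 1.618| = 0.227
2: 138.7/87.3 ≈ 1.589 → |1.589 − 1.618| = 0.029
3: 288.0/179.1 ≈ 1.608 → |1.608 − 1.618| = 0.010
4: 306.3/171.3 ≈ 1.788 → |1.788 − 1.618| = 0.170

3, 2, 4, 1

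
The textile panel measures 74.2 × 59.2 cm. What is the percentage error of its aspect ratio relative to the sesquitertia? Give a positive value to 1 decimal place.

Ratio = 74.2 / 59.2 ≈ 1.2534.
Ideal 4:3 ≈ 1.3333. |1.2534 − 1.3333| / 1.3333 ≈ 5.99% → 6.0%.

6.0%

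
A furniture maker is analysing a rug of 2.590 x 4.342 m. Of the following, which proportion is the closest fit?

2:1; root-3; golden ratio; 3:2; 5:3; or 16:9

5:3

4.342/2.590 ≈ 1.676. Nearest candidates are 5:3 (1.667, off by 0.009) and root-3 (1.732, off by 0.056).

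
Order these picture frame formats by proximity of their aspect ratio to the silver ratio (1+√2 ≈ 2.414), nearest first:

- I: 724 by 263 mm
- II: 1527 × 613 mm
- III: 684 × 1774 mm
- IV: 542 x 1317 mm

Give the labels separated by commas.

IV, II, III, I

Ratios: I = 724 / 263 ≈ 2.753; II = 1527 / 613 ≈ 2.491; III = 1774 / 684 ≈ 2.594; IV = 1317 / 542 ≈ 2.430.
|Δ from 2.414|: I 0.339; II 0.077; III 0.180; IV 0.016.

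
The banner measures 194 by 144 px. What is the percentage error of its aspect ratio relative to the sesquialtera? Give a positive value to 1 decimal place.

Ratio = 194 / 144 ≈ 1.3472.
Ideal 3:2 = 1.5000. |1.3472 − 1.5000| / 1.5000 ≈ 10.19% → 10.2%.

10.2%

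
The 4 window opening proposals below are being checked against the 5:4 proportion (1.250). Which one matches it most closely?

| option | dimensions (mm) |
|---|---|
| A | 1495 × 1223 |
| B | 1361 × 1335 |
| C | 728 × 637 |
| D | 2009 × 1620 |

Target 5:4 ≈ 1.250.
A: 1.222 (Δ0.028)  B: 1.019 (Δ0.231)  C: 1.143 (Δ0.107)  D: 1.240 (Δ0.010)

D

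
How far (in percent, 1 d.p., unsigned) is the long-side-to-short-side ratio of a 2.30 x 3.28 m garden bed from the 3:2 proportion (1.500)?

Ratio = 3.28 / 2.30 ≈ 1.4261.
Ideal 3:2 = 1.5000. |1.4261 − 1.5000| / 1.5000 ≈ 4.93% → 4.9%.

4.9%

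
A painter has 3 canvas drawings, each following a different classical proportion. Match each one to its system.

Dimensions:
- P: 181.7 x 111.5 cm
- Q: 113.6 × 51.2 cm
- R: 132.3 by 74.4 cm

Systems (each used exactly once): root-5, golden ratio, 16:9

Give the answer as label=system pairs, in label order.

P=golden ratio, Q=root-5, R=16:9

P = 181.7/111.5 ≈ 1.630 → golden ratio (1.618)
Q = 113.6/51.2 ≈ 2.219 → root-5 (2.236)
R = 132.3/74.4 ≈ 1.778 → 16:9 (1.778)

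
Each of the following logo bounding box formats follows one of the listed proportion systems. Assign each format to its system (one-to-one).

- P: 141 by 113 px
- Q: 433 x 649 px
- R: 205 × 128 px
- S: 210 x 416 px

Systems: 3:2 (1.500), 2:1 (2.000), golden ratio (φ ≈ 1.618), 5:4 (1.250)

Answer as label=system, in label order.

P=5:4, Q=3:2, R=golden ratio, S=2:1

Ratios: P ≈ 1.248; Q ≈ 1.499; R ≈ 1.602; S ≈ 1.981.
Targets: 3:2 ≈ 1.500; 2:1 ≈ 2.000; golden ratio ≈ 1.618; 5:4 ≈ 1.250.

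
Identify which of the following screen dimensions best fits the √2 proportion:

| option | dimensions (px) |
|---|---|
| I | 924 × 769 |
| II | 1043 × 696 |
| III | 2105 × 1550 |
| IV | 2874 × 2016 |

Target root-2 ≈ 1.414.
I: 1.202 (Δ0.212)  II: 1.499 (Δ0.085)  III: 1.358 (Δ0.056)  IV: 1.426 (Δ0.012)

IV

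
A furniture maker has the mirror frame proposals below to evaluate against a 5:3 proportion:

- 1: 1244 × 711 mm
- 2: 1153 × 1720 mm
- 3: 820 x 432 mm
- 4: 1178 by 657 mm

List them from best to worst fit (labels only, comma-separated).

1, 4, 2, 3

Ratios: 1 = 1244 / 711 ≈ 1.750; 2 = 1720 / 1153 ≈ 1.492; 3 = 820 / 432 ≈ 1.898; 4 = 1178 / 657 ≈ 1.793.
|Δ from 1.667|: 1 0.083; 2 0.175; 3 0.231; 4 0.126.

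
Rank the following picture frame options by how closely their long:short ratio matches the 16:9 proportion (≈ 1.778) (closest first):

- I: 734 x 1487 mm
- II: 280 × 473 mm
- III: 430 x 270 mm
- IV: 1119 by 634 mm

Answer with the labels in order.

I: 1487/734 ≈ 2.026 → |2.026 − 1.778| = 0.248
II: 473/280 ≈ 1.689 → |1.689 − 1.778| = 0.089
III: 430/270 ≈ 1.593 → |1.593 − 1.778| = 0.185
IV: 1119/634 ≈ 1.765 → |1.765 − 1.778| = 0.013

IV, II, III, I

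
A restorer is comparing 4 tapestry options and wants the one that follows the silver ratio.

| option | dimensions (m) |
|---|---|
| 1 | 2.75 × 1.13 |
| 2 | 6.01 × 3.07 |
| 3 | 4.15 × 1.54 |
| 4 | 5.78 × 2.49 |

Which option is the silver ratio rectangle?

Ratios (long/short): 1 ≈ 2.434; 2 ≈ 1.958; 3 ≈ 2.695; 4 ≈ 2.321.
silver ratio ≈ 2.414; option 1 is nearest (Δ 0.020).

1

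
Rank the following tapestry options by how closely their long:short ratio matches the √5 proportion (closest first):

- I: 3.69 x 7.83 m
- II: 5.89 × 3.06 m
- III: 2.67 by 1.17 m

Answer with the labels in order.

III, I, II

Ratios: I = 7.83 / 3.69 ≈ 2.122; II = 5.89 / 3.06 ≈ 1.925; III = 2.67 / 1.17 ≈ 2.282.
|Δ from 2.236|: I 0.114; II 0.311; III 0.046.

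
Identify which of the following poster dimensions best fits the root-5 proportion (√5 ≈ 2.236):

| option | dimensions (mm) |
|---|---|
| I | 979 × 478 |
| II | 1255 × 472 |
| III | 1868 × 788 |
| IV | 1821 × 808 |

IV

Target root-5 ≈ 2.236.
I: 2.048 (Δ0.188)  II: 2.659 (Δ0.423)  III: 2.371 (Δ0.135)  IV: 2.254 (Δ0.018)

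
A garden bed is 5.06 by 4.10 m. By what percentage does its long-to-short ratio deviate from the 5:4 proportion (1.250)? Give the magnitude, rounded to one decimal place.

1.3%

Ratio = 5.06 / 4.10 ≈ 1.2341.
Ideal 5:4 = 1.2500. |1.2341 − 1.2500| / 1.2500 ≈ 1.27% → 1.3%.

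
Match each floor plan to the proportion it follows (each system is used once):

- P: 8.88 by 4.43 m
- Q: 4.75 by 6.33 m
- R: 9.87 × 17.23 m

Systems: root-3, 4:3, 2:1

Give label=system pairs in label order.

P=2:1, Q=4:3, R=root-3

P = 8.88/4.43 ≈ 2.005 → 2:1 (2.000)
Q = 6.33/4.75 ≈ 1.333 → 4:3 (1.333)
R = 17.23/9.87 ≈ 1.746 → root-3 (1.732)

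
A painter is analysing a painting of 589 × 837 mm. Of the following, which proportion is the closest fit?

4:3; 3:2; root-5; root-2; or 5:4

root-2

Ratio = 837 / 589 ≈ 1.421.
Distances: 4:3 1.333 (Δ 0.088); 3:2 1.500 (Δ 0.079); root-5 2.236 (Δ 0.815); root-2 1.414 (Δ 0.007); 5:4 1.250 (Δ 0.171).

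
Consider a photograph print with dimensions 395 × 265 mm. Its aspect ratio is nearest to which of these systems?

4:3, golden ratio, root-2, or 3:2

3:2

395/265 ≈ 1.491. Nearest candidates are 3:2 (1.500, off by 0.009) and root-2 (1.414, off by 0.077).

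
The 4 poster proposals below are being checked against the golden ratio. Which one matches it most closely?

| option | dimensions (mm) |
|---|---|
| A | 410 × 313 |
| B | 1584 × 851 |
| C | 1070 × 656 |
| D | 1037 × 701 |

C

Ratios (long/short): A ≈ 1.310; B ≈ 1.861; C ≈ 1.631; D ≈ 1.479.
golden ratio ≈ 1.618; option C is nearest (Δ 0.013).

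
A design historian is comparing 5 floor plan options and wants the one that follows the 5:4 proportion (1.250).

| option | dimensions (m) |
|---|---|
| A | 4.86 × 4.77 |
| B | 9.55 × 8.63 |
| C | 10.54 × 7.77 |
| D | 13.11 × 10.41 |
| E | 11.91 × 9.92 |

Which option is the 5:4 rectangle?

Ratios (long/short): A ≈ 1.019; B ≈ 1.107; C ≈ 1.356; D ≈ 1.259; E ≈ 1.201.
5:4 ≈ 1.250; option D is nearest (Δ 0.009).

D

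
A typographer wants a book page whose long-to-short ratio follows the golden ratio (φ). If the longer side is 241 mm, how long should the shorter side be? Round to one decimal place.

golden ratio ≈ 1.61803.
Shorter side = 241 ÷ 1.61803 ≈ 148.947 → 148.9 mm.

148.9 mm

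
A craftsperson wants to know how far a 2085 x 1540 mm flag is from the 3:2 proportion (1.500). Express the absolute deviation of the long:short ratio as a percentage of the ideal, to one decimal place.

9.7%

Ratio = 2085 / 1540 ≈ 1.3539.
Ideal 3:2 = 1.5000. |1.3539 − 1.5000| / 1.5000 ≈ 9.74% → 9.7%.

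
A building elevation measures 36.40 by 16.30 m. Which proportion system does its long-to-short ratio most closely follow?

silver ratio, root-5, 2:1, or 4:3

root-5

36.40/16.30 ≈ 2.233. Nearest candidates are root-5 (2.236, off by 0.003) and silver ratio (2.414, off by 0.181).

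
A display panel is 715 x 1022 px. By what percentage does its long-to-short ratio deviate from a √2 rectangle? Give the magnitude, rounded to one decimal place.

Ratio = 1022 / 715 ≈ 1.4294.
Ideal root-2 ≈ 1.4142. |1.4294 − 1.4142| / 1.4142 ≈ 1.07% → 1.1%.

1.1%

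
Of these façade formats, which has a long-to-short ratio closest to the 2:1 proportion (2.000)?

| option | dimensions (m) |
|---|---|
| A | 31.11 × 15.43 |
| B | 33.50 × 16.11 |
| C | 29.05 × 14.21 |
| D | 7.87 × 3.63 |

Target 2:1 ≈ 2.000.
A: 2.016 (Δ0.016)  B: 2.079 (Δ0.079)  C: 2.044 (Δ0.044)  D: 2.168 (Δ0.168)

A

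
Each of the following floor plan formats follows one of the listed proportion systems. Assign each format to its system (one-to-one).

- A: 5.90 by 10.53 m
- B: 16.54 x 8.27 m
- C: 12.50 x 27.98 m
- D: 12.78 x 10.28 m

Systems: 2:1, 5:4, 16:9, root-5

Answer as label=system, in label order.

A=16:9, B=2:1, C=root-5, D=5:4

A = 10.53/5.90 ≈ 1.785 → 16:9 (1.778)
B = 16.54/8.27 ≈ 2.000 → 2:1 (2.000)
C = 27.98/12.50 ≈ 2.238 → root-5 (2.236)
D = 12.78/10.28 ≈ 1.243 → 5:4 (1.250)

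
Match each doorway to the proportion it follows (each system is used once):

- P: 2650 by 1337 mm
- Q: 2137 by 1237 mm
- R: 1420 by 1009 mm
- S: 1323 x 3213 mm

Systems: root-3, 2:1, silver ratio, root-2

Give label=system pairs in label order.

P = 2650/1337 ≈ 1.982 → 2:1 (2.000)
Q = 2137/1237 ≈ 1.728 → root-3 (1.732)
R = 1420/1009 ≈ 1.407 → root-2 (1.414)
S = 3213/1323 ≈ 2.429 → silver ratio (2.414)

P=2:1, Q=root-3, R=root-2, S=silver ratio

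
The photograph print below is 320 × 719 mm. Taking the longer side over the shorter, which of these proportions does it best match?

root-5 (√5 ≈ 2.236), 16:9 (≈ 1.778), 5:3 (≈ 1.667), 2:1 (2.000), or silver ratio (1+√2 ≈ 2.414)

719/320 ≈ 2.247. Nearest candidates are root-5 (2.236, off by 0.011) and silver ratio (2.414, off by 0.167).

root-5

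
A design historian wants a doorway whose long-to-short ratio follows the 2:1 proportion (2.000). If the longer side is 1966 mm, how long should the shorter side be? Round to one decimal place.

2:1 = 2.00000.
Shorter side = 1966 ÷ 2.00000 ≈ 983.000 → 983.0 mm.

983.0 mm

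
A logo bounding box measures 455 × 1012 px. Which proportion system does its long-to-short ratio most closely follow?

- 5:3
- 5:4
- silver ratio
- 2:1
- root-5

root-5

1012/455 ≈ 2.224. Nearest candidates are root-5 (2.236, off by 0.012) and silver ratio (2.414, off by 0.190).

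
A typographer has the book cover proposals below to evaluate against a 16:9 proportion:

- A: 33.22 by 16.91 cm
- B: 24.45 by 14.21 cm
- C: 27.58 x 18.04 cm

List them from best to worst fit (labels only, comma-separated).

B, A, C

A: 33.22/16.91 ≈ 1.965 → |1.965 − 1.778| = 0.187
B: 24.45/14.21 ≈ 1.721 → |1.721 − 1.778| = 0.057
C: 27.58/18.04 ≈ 1.529 → |1.529 − 1.778| = 0.249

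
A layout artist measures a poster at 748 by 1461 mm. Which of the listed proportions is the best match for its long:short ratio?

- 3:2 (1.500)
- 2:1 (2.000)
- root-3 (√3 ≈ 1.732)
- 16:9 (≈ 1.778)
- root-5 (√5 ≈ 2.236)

2:1

1461/748 ≈ 1.953. Nearest candidates are 2:1 (2.000, off by 0.047) and 16:9 (1.778, off by 0.175).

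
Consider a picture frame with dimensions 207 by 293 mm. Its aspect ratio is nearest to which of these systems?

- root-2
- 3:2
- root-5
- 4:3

293/207 ≈ 1.415. Nearest candidates are root-2 (1.414, off by 0.001) and 4:3 (1.333, off by 0.082).

root-2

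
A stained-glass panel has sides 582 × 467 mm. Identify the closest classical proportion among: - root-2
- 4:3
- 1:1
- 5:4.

582/467 ≈ 1.246. Nearest candidates are 5:4 (1.250, off by 0.004) and 4:3 (1.333, off by 0.087).

5:4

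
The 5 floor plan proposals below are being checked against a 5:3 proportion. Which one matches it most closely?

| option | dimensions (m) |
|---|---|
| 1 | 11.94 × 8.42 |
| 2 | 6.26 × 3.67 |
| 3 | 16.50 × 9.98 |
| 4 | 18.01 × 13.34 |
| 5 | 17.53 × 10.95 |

Ratios (long/short): 1 ≈ 1.418; 2 ≈ 1.706; 3 ≈ 1.653; 4 ≈ 1.350; 5 ≈ 1.601.
5:3 ≈ 1.667; option 3 is nearest (Δ 0.014).

3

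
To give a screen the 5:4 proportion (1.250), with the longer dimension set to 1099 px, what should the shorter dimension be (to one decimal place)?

5:4 = 1.25000.
Shorter side = 1099 ÷ 1.25000 ≈ 879.200 → 879.2 px.

879.2 px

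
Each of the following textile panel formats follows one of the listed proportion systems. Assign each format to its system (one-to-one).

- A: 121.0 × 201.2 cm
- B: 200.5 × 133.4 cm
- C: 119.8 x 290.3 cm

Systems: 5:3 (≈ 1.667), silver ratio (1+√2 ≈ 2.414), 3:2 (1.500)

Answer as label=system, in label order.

A = 201.2/121.0 ≈ 1.663 → 5:3 (1.667)
B = 200.5/133.4 ≈ 1.503 → 3:2 (1.500)
C = 290.3/119.8 ≈ 2.423 → silver ratio (2.414)

A=5:3, B=3:2, C=silver ratio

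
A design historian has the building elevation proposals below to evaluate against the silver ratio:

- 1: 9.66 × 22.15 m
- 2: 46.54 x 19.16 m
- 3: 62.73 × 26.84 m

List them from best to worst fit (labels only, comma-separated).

2, 3, 1

Ratios: 1 = 22.15 / 9.66 ≈ 2.293; 2 = 46.54 / 19.16 ≈ 2.429; 3 = 62.73 / 26.84 ≈ 2.337.
|Δ from 2.414|: 1 0.121; 2 0.015; 3 0.077.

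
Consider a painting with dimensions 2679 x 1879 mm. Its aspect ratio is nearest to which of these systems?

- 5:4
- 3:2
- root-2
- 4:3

root-2

Ratio = 2679 / 1879 ≈ 1.426.
Distances: 5:4 1.250 (Δ 0.176); 3:2 1.500 (Δ 0.074); root-2 1.414 (Δ 0.012); 4:3 1.333 (Δ 0.093).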